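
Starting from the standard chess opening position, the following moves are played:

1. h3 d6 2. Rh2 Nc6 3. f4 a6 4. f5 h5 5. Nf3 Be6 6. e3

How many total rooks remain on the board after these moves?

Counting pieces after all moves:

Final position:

  a b c d e f g h
  ─────────────────
8│♜ · · ♛ ♚ ♝ ♞ ♜│8
7│· ♟ ♟ · ♟ ♟ ♟ ·│7
6│♟ · ♞ ♟ ♝ · · ·│6
5│· · · · · ♙ · ♟│5
4│· · · · · · · ·│4
3│· · · · ♙ ♘ · ♙│3
2│♙ ♙ ♙ ♙ · · ♙ ♖│2
1│♖ ♘ ♗ ♕ ♔ ♗ · ·│1
  ─────────────────
  a b c d e f g h


4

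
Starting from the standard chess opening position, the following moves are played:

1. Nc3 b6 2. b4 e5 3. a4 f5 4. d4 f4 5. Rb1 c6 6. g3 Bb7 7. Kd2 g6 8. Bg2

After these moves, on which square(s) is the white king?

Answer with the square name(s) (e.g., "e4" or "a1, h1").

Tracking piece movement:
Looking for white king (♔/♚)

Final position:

  a b c d e f g h
  ─────────────────
8│♜ ♞ · ♛ ♚ ♝ ♞ ♜│8
7│♟ ♝ · ♟ · · · ♟│7
6│· ♟ ♟ · · · ♟ ·│6
5│· · · · ♟ · · ·│5
4│♙ ♙ · ♙ · ♟ · ·│4
3│· · ♘ · · · ♙ ·│3
2│· · ♙ ♔ ♙ ♙ ♗ ♙│2
1│· ♖ ♗ ♕ · · ♘ ♖│1
  ─────────────────
  a b c d e f g h


d2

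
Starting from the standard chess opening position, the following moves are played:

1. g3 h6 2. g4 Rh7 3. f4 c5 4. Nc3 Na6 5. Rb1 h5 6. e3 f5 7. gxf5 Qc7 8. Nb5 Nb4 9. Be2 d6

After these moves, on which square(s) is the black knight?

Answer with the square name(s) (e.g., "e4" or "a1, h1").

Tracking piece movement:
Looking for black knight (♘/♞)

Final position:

  a b c d e f g h
  ─────────────────
8│♜ · ♝ · ♚ ♝ ♞ ·│8
7│♟ ♟ ♛ · ♟ · ♟ ♜│7
6│· · · ♟ · · · ·│6
5│· ♘ ♟ · · ♙ · ♟│5
4│· ♞ · · · ♙ · ·│4
3│· · · · ♙ · · ·│3
2│♙ ♙ ♙ ♙ ♗ · · ♙│2
1│· ♖ ♗ ♕ ♔ · ♘ ♖│1
  ─────────────────
  a b c d e f g h


b4, g8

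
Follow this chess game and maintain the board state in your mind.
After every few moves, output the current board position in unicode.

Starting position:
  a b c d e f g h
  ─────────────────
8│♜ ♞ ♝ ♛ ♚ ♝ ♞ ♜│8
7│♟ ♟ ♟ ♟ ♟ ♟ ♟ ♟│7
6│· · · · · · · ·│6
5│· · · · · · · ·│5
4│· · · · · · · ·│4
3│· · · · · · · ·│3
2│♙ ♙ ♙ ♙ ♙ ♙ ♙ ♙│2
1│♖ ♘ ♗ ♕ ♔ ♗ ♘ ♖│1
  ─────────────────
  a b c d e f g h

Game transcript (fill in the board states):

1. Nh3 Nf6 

  a b c d e f g h
  ─────────────────
8│♜ ♞ ♝ ♛ ♚ ♝ · ♜│8
7│♟ ♟ ♟ ♟ ♟ ♟ ♟ ♟│7
6│· · · · · ♞ · ·│6
5│· · · · · · · ·│5
4│· · · · · · · ·│4
3│· · · · · · · ♘│3
2│♙ ♙ ♙ ♙ ♙ ♙ ♙ ♙│2
1│♖ ♘ ♗ ♕ ♔ ♗ · ♖│1
  ─────────────────
  a b c d e f g h

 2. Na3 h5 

  a b c d e f g h
  ─────────────────
8│♜ ♞ ♝ ♛ ♚ ♝ · ♜│8
7│♟ ♟ ♟ ♟ ♟ ♟ ♟ ·│7
6│· · · · · ♞ · ·│6
5│· · · · · · · ♟│5
4│· · · · · · · ·│4
3│♘ · · · · · · ♘│3
2│♙ ♙ ♙ ♙ ♙ ♙ ♙ ♙│2
1│♖ · ♗ ♕ ♔ ♗ · ♖│1
  ─────────────────
  a b c d e f g h

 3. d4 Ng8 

  a b c d e f g h
  ─────────────────
8│♜ ♞ ♝ ♛ ♚ ♝ ♞ ♜│8
7│♟ ♟ ♟ ♟ ♟ ♟ ♟ ·│7
6│· · · · · · · ·│6
5│· · · · · · · ♟│5
4│· · · ♙ · · · ·│4
3│♘ · · · · · · ♘│3
2│♙ ♙ ♙ · ♙ ♙ ♙ ♙│2
1│♖ · ♗ ♕ ♔ ♗ · ♖│1
  ─────────────────
  a b c d e f g h

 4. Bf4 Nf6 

  a b c d e f g h
  ─────────────────
8│♜ ♞ ♝ ♛ ♚ ♝ · ♜│8
7│♟ ♟ ♟ ♟ ♟ ♟ ♟ ·│7
6│· · · · · ♞ · ·│6
5│· · · · · · · ♟│5
4│· · · ♙ · ♗ · ·│4
3│♘ · · · · · · ♘│3
2│♙ ♙ ♙ · ♙ ♙ ♙ ♙│2
1│♖ · · ♕ ♔ ♗ · ♖│1
  ─────────────────
  a b c d e f g h

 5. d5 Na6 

  a b c d e f g h
  ─────────────────
8│♜ · ♝ ♛ ♚ ♝ · ♜│8
7│♟ ♟ ♟ ♟ ♟ ♟ ♟ ·│7
6│♞ · · · · ♞ · ·│6
5│· · · ♙ · · · ♟│5
4│· · · · · ♗ · ·│4
3│♘ · · · · · · ♘│3
2│♙ ♙ ♙ · ♙ ♙ ♙ ♙│2
1│♖ · · ♕ ♔ ♗ · ♖│1
  ─────────────────
  a b c d e f g h



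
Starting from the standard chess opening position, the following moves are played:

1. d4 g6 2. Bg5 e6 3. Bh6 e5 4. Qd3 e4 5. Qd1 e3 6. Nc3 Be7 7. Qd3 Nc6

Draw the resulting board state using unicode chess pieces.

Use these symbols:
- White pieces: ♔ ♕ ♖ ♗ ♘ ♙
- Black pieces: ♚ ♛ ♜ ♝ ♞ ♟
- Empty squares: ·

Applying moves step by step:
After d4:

♜ ♞ ♝ ♛ ♚ ♝ ♞ ♜
♟ ♟ ♟ ♟ ♟ ♟ ♟ ♟
· · · · · · · ·
· · · · · · · ·
· · · ♙ · · · ·
· · · · · · · ·
♙ ♙ ♙ · ♙ ♙ ♙ ♙
♖ ♘ ♗ ♕ ♔ ♗ ♘ ♖


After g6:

♜ ♞ ♝ ♛ ♚ ♝ ♞ ♜
♟ ♟ ♟ ♟ ♟ ♟ · ♟
· · · · · · ♟ ·
· · · · · · · ·
· · · ♙ · · · ·
· · · · · · · ·
♙ ♙ ♙ · ♙ ♙ ♙ ♙
♖ ♘ ♗ ♕ ♔ ♗ ♘ ♖


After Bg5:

♜ ♞ ♝ ♛ ♚ ♝ ♞ ♜
♟ ♟ ♟ ♟ ♟ ♟ · ♟
· · · · · · ♟ ·
· · · · · · ♗ ·
· · · ♙ · · · ·
· · · · · · · ·
♙ ♙ ♙ · ♙ ♙ ♙ ♙
♖ ♘ · ♕ ♔ ♗ ♘ ♖


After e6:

♜ ♞ ♝ ♛ ♚ ♝ ♞ ♜
♟ ♟ ♟ ♟ · ♟ · ♟
· · · · ♟ · ♟ ·
· · · · · · ♗ ·
· · · ♙ · · · ·
· · · · · · · ·
♙ ♙ ♙ · ♙ ♙ ♙ ♙
♖ ♘ · ♕ ♔ ♗ ♘ ♖


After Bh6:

♜ ♞ ♝ ♛ ♚ ♝ ♞ ♜
♟ ♟ ♟ ♟ · ♟ · ♟
· · · · ♟ · ♟ ♗
· · · · · · · ·
· · · ♙ · · · ·
· · · · · · · ·
♙ ♙ ♙ · ♙ ♙ ♙ ♙
♖ ♘ · ♕ ♔ ♗ ♘ ♖


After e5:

♜ ♞ ♝ ♛ ♚ ♝ ♞ ♜
♟ ♟ ♟ ♟ · ♟ · ♟
· · · · · · ♟ ♗
· · · · ♟ · · ·
· · · ♙ · · · ·
· · · · · · · ·
♙ ♙ ♙ · ♙ ♙ ♙ ♙
♖ ♘ · ♕ ♔ ♗ ♘ ♖


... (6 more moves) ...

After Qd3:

♜ ♞ ♝ ♛ ♚ · ♞ ♜
♟ ♟ ♟ ♟ ♝ ♟ · ♟
· · · · · · ♟ ♗
· · · · · · · ·
· · · ♙ · · · ·
· · ♘ ♕ ♟ · · ·
♙ ♙ ♙ · ♙ ♙ ♙ ♙
♖ · · · ♔ ♗ ♘ ♖


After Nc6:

♜ · ♝ ♛ ♚ · ♞ ♜
♟ ♟ ♟ ♟ ♝ ♟ · ♟
· · ♞ · · · ♟ ♗
· · · · · · · ·
· · · ♙ · · · ·
· · ♘ ♕ ♟ · · ·
♙ ♙ ♙ · ♙ ♙ ♙ ♙
♖ · · · ♔ ♗ ♘ ♖



  a b c d e f g h
  ─────────────────
8│♜ · ♝ ♛ ♚ · ♞ ♜│8
7│♟ ♟ ♟ ♟ ♝ ♟ · ♟│7
6│· · ♞ · · · ♟ ♗│6
5│· · · · · · · ·│5
4│· · · ♙ · · · ·│4
3│· · ♘ ♕ ♟ · · ·│3
2│♙ ♙ ♙ · ♙ ♙ ♙ ♙│2
1│♖ · · · ♔ ♗ ♘ ♖│1
  ─────────────────
  a b c d e f g h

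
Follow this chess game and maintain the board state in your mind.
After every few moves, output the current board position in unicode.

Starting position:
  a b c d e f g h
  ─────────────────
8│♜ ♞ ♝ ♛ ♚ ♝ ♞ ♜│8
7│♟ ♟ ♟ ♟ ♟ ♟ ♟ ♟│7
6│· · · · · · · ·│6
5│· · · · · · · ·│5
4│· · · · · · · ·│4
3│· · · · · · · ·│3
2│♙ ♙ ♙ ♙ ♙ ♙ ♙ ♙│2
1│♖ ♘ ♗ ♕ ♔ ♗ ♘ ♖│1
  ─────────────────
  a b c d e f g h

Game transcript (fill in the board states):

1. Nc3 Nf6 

  a b c d e f g h
  ─────────────────
8│♜ ♞ ♝ ♛ ♚ ♝ · ♜│8
7│♟ ♟ ♟ ♟ ♟ ♟ ♟ ♟│7
6│· · · · · ♞ · ·│6
5│· · · · · · · ·│5
4│· · · · · · · ·│4
3│· · ♘ · · · · ·│3
2│♙ ♙ ♙ ♙ ♙ ♙ ♙ ♙│2
1│♖ · ♗ ♕ ♔ ♗ ♘ ♖│1
  ─────────────────
  a b c d e f g h

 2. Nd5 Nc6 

  a b c d e f g h
  ─────────────────
8│♜ · ♝ ♛ ♚ ♝ · ♜│8
7│♟ ♟ ♟ ♟ ♟ ♟ ♟ ♟│7
6│· · ♞ · · ♞ · ·│6
5│· · · ♘ · · · ·│5
4│· · · · · · · ·│4
3│· · · · · · · ·│3
2│♙ ♙ ♙ ♙ ♙ ♙ ♙ ♙│2
1│♖ · ♗ ♕ ♔ ♗ ♘ ♖│1
  ─────────────────
  a b c d e f g h

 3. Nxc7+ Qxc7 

  a b c d e f g h
  ─────────────────
8│♜ · ♝ · ♚ ♝ · ♜│8
7│♟ ♟ ♛ ♟ ♟ ♟ ♟ ♟│7
6│· · ♞ · · ♞ · ·│6
5│· · · · · · · ·│5
4│· · · · · · · ·│4
3│· · · · · · · ·│3
2│♙ ♙ ♙ ♙ ♙ ♙ ♙ ♙│2
1│♖ · ♗ ♕ ♔ ♗ ♘ ♖│1
  ─────────────────
  a b c d e f g h



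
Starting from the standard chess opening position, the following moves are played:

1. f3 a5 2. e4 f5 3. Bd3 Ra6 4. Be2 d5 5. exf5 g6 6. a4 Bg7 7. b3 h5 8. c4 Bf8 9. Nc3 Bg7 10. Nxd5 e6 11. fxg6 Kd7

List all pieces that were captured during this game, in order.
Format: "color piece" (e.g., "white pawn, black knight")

Tracking captures:
  exf5: captured black pawn
  Nxd5: captured black pawn
  fxg6: captured black pawn

black pawn, black pawn, black pawn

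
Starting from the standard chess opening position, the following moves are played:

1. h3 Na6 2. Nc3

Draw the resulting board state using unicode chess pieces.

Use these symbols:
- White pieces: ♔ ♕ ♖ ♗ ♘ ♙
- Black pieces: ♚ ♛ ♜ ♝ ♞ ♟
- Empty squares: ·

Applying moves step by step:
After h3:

♜ ♞ ♝ ♛ ♚ ♝ ♞ ♜
♟ ♟ ♟ ♟ ♟ ♟ ♟ ♟
· · · · · · · ·
· · · · · · · ·
· · · · · · · ·
· · · · · · · ♙
♙ ♙ ♙ ♙ ♙ ♙ ♙ ·
♖ ♘ ♗ ♕ ♔ ♗ ♘ ♖


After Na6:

♜ · ♝ ♛ ♚ ♝ ♞ ♜
♟ ♟ ♟ ♟ ♟ ♟ ♟ ♟
♞ · · · · · · ·
· · · · · · · ·
· · · · · · · ·
· · · · · · · ♙
♙ ♙ ♙ ♙ ♙ ♙ ♙ ·
♖ ♘ ♗ ♕ ♔ ♗ ♘ ♖


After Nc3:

♜ · ♝ ♛ ♚ ♝ ♞ ♜
♟ ♟ ♟ ♟ ♟ ♟ ♟ ♟
♞ · · · · · · ·
· · · · · · · ·
· · · · · · · ·
· · ♘ · · · · ♙
♙ ♙ ♙ ♙ ♙ ♙ ♙ ·
♖ · ♗ ♕ ♔ ♗ ♘ ♖



  a b c d e f g h
  ─────────────────
8│♜ · ♝ ♛ ♚ ♝ ♞ ♜│8
7│♟ ♟ ♟ ♟ ♟ ♟ ♟ ♟│7
6│♞ · · · · · · ·│6
5│· · · · · · · ·│5
4│· · · · · · · ·│4
3│· · ♘ · · · · ♙│3
2│♙ ♙ ♙ ♙ ♙ ♙ ♙ ·│2
1│♖ · ♗ ♕ ♔ ♗ ♘ ♖│1
  ─────────────────
  a b c d e f g h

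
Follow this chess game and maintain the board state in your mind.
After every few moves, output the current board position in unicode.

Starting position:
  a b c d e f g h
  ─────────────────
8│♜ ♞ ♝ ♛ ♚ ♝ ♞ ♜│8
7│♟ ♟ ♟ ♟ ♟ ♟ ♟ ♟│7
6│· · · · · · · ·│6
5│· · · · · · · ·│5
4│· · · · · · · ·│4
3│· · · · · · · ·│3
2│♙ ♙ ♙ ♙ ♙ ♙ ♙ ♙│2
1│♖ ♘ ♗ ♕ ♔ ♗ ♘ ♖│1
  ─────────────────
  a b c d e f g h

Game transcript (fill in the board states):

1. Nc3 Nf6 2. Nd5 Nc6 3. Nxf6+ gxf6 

  a b c d e f g h
  ─────────────────
8│♜ · ♝ ♛ ♚ ♝ · ♜│8
7│♟ ♟ ♟ ♟ ♟ ♟ · ♟│7
6│· · ♞ · · ♟ · ·│6
5│· · · · · · · ·│5
4│· · · · · · · ·│4
3│· · · · · · · ·│3
2│♙ ♙ ♙ ♙ ♙ ♙ ♙ ♙│2
1│♖ · ♗ ♕ ♔ ♗ ♘ ♖│1
  ─────────────────
  a b c d e f g h

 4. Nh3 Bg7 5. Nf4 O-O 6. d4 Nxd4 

  a b c d e f g h
  ─────────────────
8│♜ · ♝ ♛ · ♜ ♚ ·│8
7│♟ ♟ ♟ ♟ ♟ ♟ ♝ ♟│7
6│· · · · · ♟ · ·│6
5│· · · · · · · ·│5
4│· · · ♞ · ♘ · ·│4
3│· · · · · · · ·│3
2│♙ ♙ ♙ · ♙ ♙ ♙ ♙│2
1│♖ · ♗ ♕ ♔ ♗ · ♖│1
  ─────────────────
  a b c d e f g h

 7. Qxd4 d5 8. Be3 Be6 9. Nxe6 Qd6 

  a b c d e f g h
  ─────────────────
8│♜ · · · · ♜ ♚ ·│8
7│♟ ♟ ♟ · ♟ ♟ ♝ ♟│7
6│· · · ♛ ♘ ♟ · ·│6
5│· · · ♟ · · · ·│5
4│· · · ♕ · · · ·│4
3│· · · · ♗ · · ·│3
2│♙ ♙ ♙ · ♙ ♙ ♙ ♙│2
1│♖ · · · ♔ ♗ · ♖│1
  ─────────────────
  a b c d e f g h

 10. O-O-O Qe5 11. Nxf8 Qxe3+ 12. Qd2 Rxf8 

  a b c d e f g h
  ─────────────────
8│· · · · · ♜ ♚ ·│8
7│♟ ♟ ♟ · ♟ ♟ ♝ ♟│7
6│· · · · · ♟ · ·│6
5│· · · ♟ · · · ·│5
4│· · · · · · · ·│4
3│· · · · ♛ · · ·│3
2│♙ ♙ ♙ ♕ ♙ ♙ ♙ ♙│2
1│· · ♔ ♖ · ♗ · ♖│1
  ─────────────────
  a b c d e f g h

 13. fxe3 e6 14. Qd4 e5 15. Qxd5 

  a b c d e f g h
  ─────────────────
8│· · · · · ♜ ♚ ·│8
7│♟ ♟ ♟ · · ♟ ♝ ♟│7
6│· · · · · ♟ · ·│6
5│· · · ♕ ♟ · · ·│5
4│· · · · · · · ·│4
3│· · · · ♙ · · ·│3
2│♙ ♙ ♙ · ♙ · ♙ ♙│2
1│· · ♔ ♖ · ♗ · ♖│1
  ─────────────────
  a b c d e f g h


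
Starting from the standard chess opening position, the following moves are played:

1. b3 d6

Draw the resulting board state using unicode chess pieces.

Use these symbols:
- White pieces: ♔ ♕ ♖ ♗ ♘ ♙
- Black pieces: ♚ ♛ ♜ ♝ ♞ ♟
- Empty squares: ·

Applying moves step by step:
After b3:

♜ ♞ ♝ ♛ ♚ ♝ ♞ ♜
♟ ♟ ♟ ♟ ♟ ♟ ♟ ♟
· · · · · · · ·
· · · · · · · ·
· · · · · · · ·
· ♙ · · · · · ·
♙ · ♙ ♙ ♙ ♙ ♙ ♙
♖ ♘ ♗ ♕ ♔ ♗ ♘ ♖


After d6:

♜ ♞ ♝ ♛ ♚ ♝ ♞ ♜
♟ ♟ ♟ · ♟ ♟ ♟ ♟
· · · ♟ · · · ·
· · · · · · · ·
· · · · · · · ·
· ♙ · · · · · ·
♙ · ♙ ♙ ♙ ♙ ♙ ♙
♖ ♘ ♗ ♕ ♔ ♗ ♘ ♖



  a b c d e f g h
  ─────────────────
8│♜ ♞ ♝ ♛ ♚ ♝ ♞ ♜│8
7│♟ ♟ ♟ · ♟ ♟ ♟ ♟│7
6│· · · ♟ · · · ·│6
5│· · · · · · · ·│5
4│· · · · · · · ·│4
3│· ♙ · · · · · ·│3
2│♙ · ♙ ♙ ♙ ♙ ♙ ♙│2
1│♖ ♘ ♗ ♕ ♔ ♗ ♘ ♖│1
  ─────────────────
  a b c d e f g h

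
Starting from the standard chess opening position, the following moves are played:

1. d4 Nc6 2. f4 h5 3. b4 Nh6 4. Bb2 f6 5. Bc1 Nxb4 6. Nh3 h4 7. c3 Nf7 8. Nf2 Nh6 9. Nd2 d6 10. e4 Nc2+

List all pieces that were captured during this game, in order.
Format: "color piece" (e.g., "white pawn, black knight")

Tracking captures:
  Nxb4: captured white pawn

white pawn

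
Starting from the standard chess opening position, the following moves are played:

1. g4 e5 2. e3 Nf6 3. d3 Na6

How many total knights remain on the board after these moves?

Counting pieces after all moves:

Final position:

  a b c d e f g h
  ─────────────────
8│♜ · ♝ ♛ ♚ ♝ · ♜│8
7│♟ ♟ ♟ ♟ · ♟ ♟ ♟│7
6│♞ · · · · ♞ · ·│6
5│· · · · ♟ · · ·│5
4│· · · · · · ♙ ·│4
3│· · · ♙ ♙ · · ·│3
2│♙ ♙ ♙ · · ♙ · ♙│2
1│♖ ♘ ♗ ♕ ♔ ♗ ♘ ♖│1
  ─────────────────
  a b c d e f g h


4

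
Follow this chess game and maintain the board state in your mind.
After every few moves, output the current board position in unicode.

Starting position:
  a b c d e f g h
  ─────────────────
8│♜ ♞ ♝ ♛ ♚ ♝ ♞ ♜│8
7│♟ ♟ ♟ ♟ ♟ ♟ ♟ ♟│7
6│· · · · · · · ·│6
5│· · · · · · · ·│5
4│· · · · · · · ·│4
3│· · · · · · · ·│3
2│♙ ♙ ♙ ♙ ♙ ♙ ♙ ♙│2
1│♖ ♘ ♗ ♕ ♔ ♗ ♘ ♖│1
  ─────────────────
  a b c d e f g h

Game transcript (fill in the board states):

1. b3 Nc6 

  a b c d e f g h
  ─────────────────
8│♜ · ♝ ♛ ♚ ♝ ♞ ♜│8
7│♟ ♟ ♟ ♟ ♟ ♟ ♟ ♟│7
6│· · ♞ · · · · ·│6
5│· · · · · · · ·│5
4│· · · · · · · ·│4
3│· ♙ · · · · · ·│3
2│♙ · ♙ ♙ ♙ ♙ ♙ ♙│2
1│♖ ♘ ♗ ♕ ♔ ♗ ♘ ♖│1
  ─────────────────
  a b c d e f g h

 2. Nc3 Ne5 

  a b c d e f g h
  ─────────────────
8│♜ · ♝ ♛ ♚ ♝ ♞ ♜│8
7│♟ ♟ ♟ ♟ ♟ ♟ ♟ ♟│7
6│· · · · · · · ·│6
5│· · · · ♞ · · ·│5
4│· · · · · · · ·│4
3│· ♙ ♘ · · · · ·│3
2│♙ · ♙ ♙ ♙ ♙ ♙ ♙│2
1│♖ · ♗ ♕ ♔ ♗ ♘ ♖│1
  ─────────────────
  a b c d e f g h

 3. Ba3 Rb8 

  a b c d e f g h
  ─────────────────
8│· ♜ ♝ ♛ ♚ ♝ ♞ ♜│8
7│♟ ♟ ♟ ♟ ♟ ♟ ♟ ♟│7
6│· · · · · · · ·│6
5│· · · · ♞ · · ·│5
4│· · · · · · · ·│4
3│♗ ♙ ♘ · · · · ·│3
2│♙ · ♙ ♙ ♙ ♙ ♙ ♙│2
1│♖ · · ♕ ♔ ♗ ♘ ♖│1
  ─────────────────
  a b c d e f g h



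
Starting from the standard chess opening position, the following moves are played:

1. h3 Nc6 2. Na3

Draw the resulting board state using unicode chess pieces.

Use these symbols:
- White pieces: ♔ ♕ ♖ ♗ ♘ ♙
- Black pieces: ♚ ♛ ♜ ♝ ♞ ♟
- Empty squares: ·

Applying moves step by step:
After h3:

♜ ♞ ♝ ♛ ♚ ♝ ♞ ♜
♟ ♟ ♟ ♟ ♟ ♟ ♟ ♟
· · · · · · · ·
· · · · · · · ·
· · · · · · · ·
· · · · · · · ♙
♙ ♙ ♙ ♙ ♙ ♙ ♙ ·
♖ ♘ ♗ ♕ ♔ ♗ ♘ ♖


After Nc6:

♜ · ♝ ♛ ♚ ♝ ♞ ♜
♟ ♟ ♟ ♟ ♟ ♟ ♟ ♟
· · ♞ · · · · ·
· · · · · · · ·
· · · · · · · ·
· · · · · · · ♙
♙ ♙ ♙ ♙ ♙ ♙ ♙ ·
♖ ♘ ♗ ♕ ♔ ♗ ♘ ♖


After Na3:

♜ · ♝ ♛ ♚ ♝ ♞ ♜
♟ ♟ ♟ ♟ ♟ ♟ ♟ ♟
· · ♞ · · · · ·
· · · · · · · ·
· · · · · · · ·
♘ · · · · · · ♙
♙ ♙ ♙ ♙ ♙ ♙ ♙ ·
♖ · ♗ ♕ ♔ ♗ ♘ ♖



  a b c d e f g h
  ─────────────────
8│♜ · ♝ ♛ ♚ ♝ ♞ ♜│8
7│♟ ♟ ♟ ♟ ♟ ♟ ♟ ♟│7
6│· · ♞ · · · · ·│6
5│· · · · · · · ·│5
4│· · · · · · · ·│4
3│♘ · · · · · · ♙│3
2│♙ ♙ ♙ ♙ ♙ ♙ ♙ ·│2
1│♖ · ♗ ♕ ♔ ♗ ♘ ♖│1
  ─────────────────
  a b c d e f g h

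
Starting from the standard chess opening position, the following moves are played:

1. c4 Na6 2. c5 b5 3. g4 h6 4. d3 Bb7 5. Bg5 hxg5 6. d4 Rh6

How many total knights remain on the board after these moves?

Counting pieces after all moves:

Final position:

  a b c d e f g h
  ─────────────────
8│♜ · · ♛ ♚ ♝ ♞ ·│8
7│♟ ♝ ♟ ♟ ♟ ♟ ♟ ·│7
6│♞ · · · · · · ♜│6
5│· ♟ ♙ · · · ♟ ·│5
4│· · · ♙ · · ♙ ·│4
3│· · · · · · · ·│3
2│♙ ♙ · · ♙ ♙ · ♙│2
1│♖ ♘ · ♕ ♔ ♗ ♘ ♖│1
  ─────────────────
  a b c d e f g h


4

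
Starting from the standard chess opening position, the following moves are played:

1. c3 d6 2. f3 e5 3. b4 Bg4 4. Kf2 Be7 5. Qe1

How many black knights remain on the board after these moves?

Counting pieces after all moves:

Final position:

  a b c d e f g h
  ─────────────────
8│♜ ♞ · ♛ ♚ · ♞ ♜│8
7│♟ ♟ ♟ · ♝ ♟ ♟ ♟│7
6│· · · ♟ · · · ·│6
5│· · · · ♟ · · ·│5
4│· ♙ · · · · ♝ ·│4
3│· · ♙ · · ♙ · ·│3
2│♙ · · ♙ ♙ ♔ ♙ ♙│2
1│♖ ♘ ♗ · ♕ ♗ ♘ ♖│1
  ─────────────────
  a b c d e f g h


2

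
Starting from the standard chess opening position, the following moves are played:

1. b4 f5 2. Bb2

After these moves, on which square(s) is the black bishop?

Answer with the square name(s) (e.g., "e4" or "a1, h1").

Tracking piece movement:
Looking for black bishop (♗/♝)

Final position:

  a b c d e f g h
  ─────────────────
8│♜ ♞ ♝ ♛ ♚ ♝ ♞ ♜│8
7│♟ ♟ ♟ ♟ ♟ · ♟ ♟│7
6│· · · · · · · ·│6
5│· · · · · ♟ · ·│5
4│· ♙ · · · · · ·│4
3│· · · · · · · ·│3
2│♙ ♗ ♙ ♙ ♙ ♙ ♙ ♙│2
1│♖ ♘ · ♕ ♔ ♗ ♘ ♖│1
  ─────────────────
  a b c d e f g h


c8, f8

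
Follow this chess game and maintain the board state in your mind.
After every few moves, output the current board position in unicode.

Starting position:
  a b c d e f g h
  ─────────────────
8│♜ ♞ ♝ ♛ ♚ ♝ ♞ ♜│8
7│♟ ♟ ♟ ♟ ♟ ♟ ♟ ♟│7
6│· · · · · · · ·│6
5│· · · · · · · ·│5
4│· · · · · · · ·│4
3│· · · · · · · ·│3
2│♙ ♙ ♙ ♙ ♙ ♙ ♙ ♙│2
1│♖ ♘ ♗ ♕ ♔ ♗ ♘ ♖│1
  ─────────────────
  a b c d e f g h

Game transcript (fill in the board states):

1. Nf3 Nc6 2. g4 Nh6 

  a b c d e f g h
  ─────────────────
8│♜ · ♝ ♛ ♚ ♝ · ♜│8
7│♟ ♟ ♟ ♟ ♟ ♟ ♟ ♟│7
6│· · ♞ · · · · ♞│6
5│· · · · · · · ·│5
4│· · · · · · ♙ ·│4
3│· · · · · ♘ · ·│3
2│♙ ♙ ♙ ♙ ♙ ♙ · ♙│2
1│♖ ♘ ♗ ♕ ♔ ♗ · ♖│1
  ─────────────────
  a b c d e f g h

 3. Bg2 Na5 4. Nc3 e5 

  a b c d e f g h
  ─────────────────
8│♜ · ♝ ♛ ♚ ♝ · ♜│8
7│♟ ♟ ♟ ♟ · ♟ ♟ ♟│7
6│· · · · · · · ♞│6
5│♞ · · · ♟ · · ·│5
4│· · · · · · ♙ ·│4
3│· · ♘ · · ♘ · ·│3
2│♙ ♙ ♙ ♙ ♙ ♙ ♗ ♙│2
1│♖ · ♗ ♕ ♔ · · ♖│1
  ─────────────────
  a b c d e f g h

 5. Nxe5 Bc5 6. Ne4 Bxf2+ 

  a b c d e f g h
  ─────────────────
8│♜ · ♝ ♛ ♚ · · ♜│8
7│♟ ♟ ♟ ♟ · ♟ ♟ ♟│7
6│· · · · · · · ♞│6
5│♞ · · · ♘ · · ·│5
4│· · · · ♘ · ♙ ·│4
3│· · · · · · · ·│3
2│♙ ♙ ♙ ♙ ♙ ♝ ♗ ♙│2
1│♖ · ♗ ♕ ♔ · · ♖│1
  ─────────────────
  a b c d e f g h

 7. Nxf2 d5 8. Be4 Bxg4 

  a b c d e f g h
  ─────────────────
8│♜ · · ♛ ♚ · · ♜│8
7│♟ ♟ ♟ · · ♟ ♟ ♟│7
6│· · · · · · · ♞│6
5│♞ · · ♟ ♘ · · ·│5
4│· · · · ♗ · ♝ ·│4
3│· · · · · · · ·│3
2│♙ ♙ ♙ ♙ ♙ ♘ · ♙│2
1│♖ · ♗ ♕ ♔ · · ♖│1
  ─────────────────
  a b c d e f g h

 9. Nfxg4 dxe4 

  a b c d e f g h
  ─────────────────
8│♜ · · ♛ ♚ · · ♜│8
7│♟ ♟ ♟ · · ♟ ♟ ♟│7
6│· · · · · · · ♞│6
5│♞ · · · ♘ · · ·│5
4│· · · · ♟ · ♘ ·│4
3│· · · · · · · ·│3
2│♙ ♙ ♙ ♙ ♙ · · ♙│2
1│♖ · ♗ ♕ ♔ · · ♖│1
  ─────────────────
  a b c d e f g h


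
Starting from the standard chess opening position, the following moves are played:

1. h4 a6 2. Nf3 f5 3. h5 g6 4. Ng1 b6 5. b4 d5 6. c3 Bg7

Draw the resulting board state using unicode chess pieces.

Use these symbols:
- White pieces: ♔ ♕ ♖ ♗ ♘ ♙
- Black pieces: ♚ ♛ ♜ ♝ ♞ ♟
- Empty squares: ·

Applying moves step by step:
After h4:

♜ ♞ ♝ ♛ ♚ ♝ ♞ ♜
♟ ♟ ♟ ♟ ♟ ♟ ♟ ♟
· · · · · · · ·
· · · · · · · ·
· · · · · · · ♙
· · · · · · · ·
♙ ♙ ♙ ♙ ♙ ♙ ♙ ·
♖ ♘ ♗ ♕ ♔ ♗ ♘ ♖


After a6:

♜ ♞ ♝ ♛ ♚ ♝ ♞ ♜
· ♟ ♟ ♟ ♟ ♟ ♟ ♟
♟ · · · · · · ·
· · · · · · · ·
· · · · · · · ♙
· · · · · · · ·
♙ ♙ ♙ ♙ ♙ ♙ ♙ ·
♖ ♘ ♗ ♕ ♔ ♗ ♘ ♖


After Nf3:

♜ ♞ ♝ ♛ ♚ ♝ ♞ ♜
· ♟ ♟ ♟ ♟ ♟ ♟ ♟
♟ · · · · · · ·
· · · · · · · ·
· · · · · · · ♙
· · · · · ♘ · ·
♙ ♙ ♙ ♙ ♙ ♙ ♙ ·
♖ ♘ ♗ ♕ ♔ ♗ · ♖


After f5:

♜ ♞ ♝ ♛ ♚ ♝ ♞ ♜
· ♟ ♟ ♟ ♟ · ♟ ♟
♟ · · · · · · ·
· · · · · ♟ · ·
· · · · · · · ♙
· · · · · ♘ · ·
♙ ♙ ♙ ♙ ♙ ♙ ♙ ·
♖ ♘ ♗ ♕ ♔ ♗ · ♖


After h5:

♜ ♞ ♝ ♛ ♚ ♝ ♞ ♜
· ♟ ♟ ♟ ♟ · ♟ ♟
♟ · · · · · · ·
· · · · · ♟ · ♙
· · · · · · · ·
· · · · · ♘ · ·
♙ ♙ ♙ ♙ ♙ ♙ ♙ ·
♖ ♘ ♗ ♕ ♔ ♗ · ♖


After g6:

♜ ♞ ♝ ♛ ♚ ♝ ♞ ♜
· ♟ ♟ ♟ ♟ · · ♟
♟ · · · · · ♟ ·
· · · · · ♟ · ♙
· · · · · · · ·
· · · · · ♘ · ·
♙ ♙ ♙ ♙ ♙ ♙ ♙ ·
♖ ♘ ♗ ♕ ♔ ♗ · ♖


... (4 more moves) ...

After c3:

♜ ♞ ♝ ♛ ♚ ♝ ♞ ♜
· · ♟ · ♟ · · ♟
♟ ♟ · · · · ♟ ·
· · · ♟ · ♟ · ♙
· ♙ · · · · · ·
· · ♙ · · · · ·
♙ · · ♙ ♙ ♙ ♙ ·
♖ ♘ ♗ ♕ ♔ ♗ ♘ ♖


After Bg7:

♜ ♞ ♝ ♛ ♚ · ♞ ♜
· · ♟ · ♟ · ♝ ♟
♟ ♟ · · · · ♟ ·
· · · ♟ · ♟ · ♙
· ♙ · · · · · ·
· · ♙ · · · · ·
♙ · · ♙ ♙ ♙ ♙ ·
♖ ♘ ♗ ♕ ♔ ♗ ♘ ♖



  a b c d e f g h
  ─────────────────
8│♜ ♞ ♝ ♛ ♚ · ♞ ♜│8
7│· · ♟ · ♟ · ♝ ♟│7
6│♟ ♟ · · · · ♟ ·│6
5│· · · ♟ · ♟ · ♙│5
4│· ♙ · · · · · ·│4
3│· · ♙ · · · · ·│3
2│♙ · · ♙ ♙ ♙ ♙ ·│2
1│♖ ♘ ♗ ♕ ♔ ♗ ♘ ♖│1
  ─────────────────
  a b c d e f g h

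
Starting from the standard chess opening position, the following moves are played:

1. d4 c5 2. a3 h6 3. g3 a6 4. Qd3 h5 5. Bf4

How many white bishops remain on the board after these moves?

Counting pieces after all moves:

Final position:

  a b c d e f g h
  ─────────────────
8│♜ ♞ ♝ ♛ ♚ ♝ ♞ ♜│8
7│· ♟ · ♟ ♟ ♟ ♟ ·│7
6│♟ · · · · · · ·│6
5│· · ♟ · · · · ♟│5
4│· · · ♙ · ♗ · ·│4
3│♙ · · ♕ · · ♙ ·│3
2│· ♙ ♙ · ♙ ♙ · ♙│2
1│♖ ♘ · · ♔ ♗ ♘ ♖│1
  ─────────────────
  a b c d e f g h


2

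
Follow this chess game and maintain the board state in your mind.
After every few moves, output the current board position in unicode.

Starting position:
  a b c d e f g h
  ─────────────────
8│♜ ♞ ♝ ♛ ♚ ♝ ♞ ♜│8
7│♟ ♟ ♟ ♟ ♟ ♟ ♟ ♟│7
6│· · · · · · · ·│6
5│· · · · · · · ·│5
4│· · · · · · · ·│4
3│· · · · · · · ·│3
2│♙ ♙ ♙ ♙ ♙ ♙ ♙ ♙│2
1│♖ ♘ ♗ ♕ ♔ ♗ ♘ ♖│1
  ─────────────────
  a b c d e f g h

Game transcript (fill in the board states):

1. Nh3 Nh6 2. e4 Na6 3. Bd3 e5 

  a b c d e f g h
  ─────────────────
8│♜ · ♝ ♛ ♚ ♝ · ♜│8
7│♟ ♟ ♟ ♟ · ♟ ♟ ♟│7
6│♞ · · · · · · ♞│6
5│· · · · ♟ · · ·│5
4│· · · · ♙ · · ·│4
3│· · · ♗ · · · ♘│3
2│♙ ♙ ♙ ♙ · ♙ ♙ ♙│2
1│♖ ♘ ♗ ♕ ♔ · · ♖│1
  ─────────────────
  a b c d e f g h

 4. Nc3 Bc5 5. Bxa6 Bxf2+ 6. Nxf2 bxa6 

  a b c d e f g h
  ─────────────────
8│♜ · ♝ ♛ ♚ · · ♜│8
7│♟ · ♟ ♟ · ♟ ♟ ♟│7
6│♟ · · · · · · ♞│6
5│· · · · ♟ · · ·│5
4│· · · · ♙ · · ·│4
3│· · ♘ · · · · ·│3
2│♙ ♙ ♙ ♙ · ♘ ♙ ♙│2
1│♖ · ♗ ♕ ♔ · · ♖│1
  ─────────────────
  a b c d e f g h

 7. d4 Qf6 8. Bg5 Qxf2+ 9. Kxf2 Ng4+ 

  a b c d e f g h
  ─────────────────
8│♜ · ♝ · ♚ · · ♜│8
7│♟ · ♟ ♟ · ♟ ♟ ♟│7
6│♟ · · · · · · ·│6
5│· · · · ♟ · ♗ ·│5
4│· · · ♙ ♙ · ♞ ·│4
3│· · ♘ · · · · ·│3
2│♙ ♙ ♙ · · ♔ ♙ ♙│2
1│♖ · · ♕ · · · ♖│1
  ─────────────────
  a b c d e f g h

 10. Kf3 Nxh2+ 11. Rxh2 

  a b c d e f g h
  ─────────────────
8│♜ · ♝ · ♚ · · ♜│8
7│♟ · ♟ ♟ · ♟ ♟ ♟│7
6│♟ · · · · · · ·│6
5│· · · · ♟ · ♗ ·│5
4│· · · ♙ ♙ · · ·│4
3│· · ♘ · · ♔ · ·│3
2│♙ ♙ ♙ · · · ♙ ♖│2
1│♖ · · ♕ · · · ·│1
  ─────────────────
  a b c d e f g h


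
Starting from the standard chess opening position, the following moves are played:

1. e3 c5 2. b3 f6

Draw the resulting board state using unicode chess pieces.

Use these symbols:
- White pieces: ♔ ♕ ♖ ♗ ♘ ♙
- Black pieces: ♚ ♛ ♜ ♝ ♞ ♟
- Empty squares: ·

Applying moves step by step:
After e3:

♜ ♞ ♝ ♛ ♚ ♝ ♞ ♜
♟ ♟ ♟ ♟ ♟ ♟ ♟ ♟
· · · · · · · ·
· · · · · · · ·
· · · · · · · ·
· · · · ♙ · · ·
♙ ♙ ♙ ♙ · ♙ ♙ ♙
♖ ♘ ♗ ♕ ♔ ♗ ♘ ♖


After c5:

♜ ♞ ♝ ♛ ♚ ♝ ♞ ♜
♟ ♟ · ♟ ♟ ♟ ♟ ♟
· · · · · · · ·
· · ♟ · · · · ·
· · · · · · · ·
· · · · ♙ · · ·
♙ ♙ ♙ ♙ · ♙ ♙ ♙
♖ ♘ ♗ ♕ ♔ ♗ ♘ ♖


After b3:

♜ ♞ ♝ ♛ ♚ ♝ ♞ ♜
♟ ♟ · ♟ ♟ ♟ ♟ ♟
· · · · · · · ·
· · ♟ · · · · ·
· · · · · · · ·
· ♙ · · ♙ · · ·
♙ · ♙ ♙ · ♙ ♙ ♙
♖ ♘ ♗ ♕ ♔ ♗ ♘ ♖


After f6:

♜ ♞ ♝ ♛ ♚ ♝ ♞ ♜
♟ ♟ · ♟ ♟ · ♟ ♟
· · · · · ♟ · ·
· · ♟ · · · · ·
· · · · · · · ·
· ♙ · · ♙ · · ·
♙ · ♙ ♙ · ♙ ♙ ♙
♖ ♘ ♗ ♕ ♔ ♗ ♘ ♖



  a b c d e f g h
  ─────────────────
8│♜ ♞ ♝ ♛ ♚ ♝ ♞ ♜│8
7│♟ ♟ · ♟ ♟ · ♟ ♟│7
6│· · · · · ♟ · ·│6
5│· · ♟ · · · · ·│5
4│· · · · · · · ·│4
3│· ♙ · · ♙ · · ·│3
2│♙ · ♙ ♙ · ♙ ♙ ♙│2
1│♖ ♘ ♗ ♕ ♔ ♗ ♘ ♖│1
  ─────────────────
  a b c d e f g h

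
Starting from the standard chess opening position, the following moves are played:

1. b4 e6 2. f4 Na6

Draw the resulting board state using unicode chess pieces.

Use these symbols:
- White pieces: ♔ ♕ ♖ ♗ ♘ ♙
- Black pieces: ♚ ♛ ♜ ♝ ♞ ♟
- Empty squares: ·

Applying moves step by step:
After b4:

♜ ♞ ♝ ♛ ♚ ♝ ♞ ♜
♟ ♟ ♟ ♟ ♟ ♟ ♟ ♟
· · · · · · · ·
· · · · · · · ·
· ♙ · · · · · ·
· · · · · · · ·
♙ · ♙ ♙ ♙ ♙ ♙ ♙
♖ ♘ ♗ ♕ ♔ ♗ ♘ ♖


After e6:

♜ ♞ ♝ ♛ ♚ ♝ ♞ ♜
♟ ♟ ♟ ♟ · ♟ ♟ ♟
· · · · ♟ · · ·
· · · · · · · ·
· ♙ · · · · · ·
· · · · · · · ·
♙ · ♙ ♙ ♙ ♙ ♙ ♙
♖ ♘ ♗ ♕ ♔ ♗ ♘ ♖


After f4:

♜ ♞ ♝ ♛ ♚ ♝ ♞ ♜
♟ ♟ ♟ ♟ · ♟ ♟ ♟
· · · · ♟ · · ·
· · · · · · · ·
· ♙ · · · ♙ · ·
· · · · · · · ·
♙ · ♙ ♙ ♙ · ♙ ♙
♖ ♘ ♗ ♕ ♔ ♗ ♘ ♖


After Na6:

♜ · ♝ ♛ ♚ ♝ ♞ ♜
♟ ♟ ♟ ♟ · ♟ ♟ ♟
♞ · · · ♟ · · ·
· · · · · · · ·
· ♙ · · · ♙ · ·
· · · · · · · ·
♙ · ♙ ♙ ♙ · ♙ ♙
♖ ♘ ♗ ♕ ♔ ♗ ♘ ♖



  a b c d e f g h
  ─────────────────
8│♜ · ♝ ♛ ♚ ♝ ♞ ♜│8
7│♟ ♟ ♟ ♟ · ♟ ♟ ♟│7
6│♞ · · · ♟ · · ·│6
5│· · · · · · · ·│5
4│· ♙ · · · ♙ · ·│4
3│· · · · · · · ·│3
2│♙ · ♙ ♙ ♙ · ♙ ♙│2
1│♖ ♘ ♗ ♕ ♔ ♗ ♘ ♖│1
  ─────────────────
  a b c d e f g h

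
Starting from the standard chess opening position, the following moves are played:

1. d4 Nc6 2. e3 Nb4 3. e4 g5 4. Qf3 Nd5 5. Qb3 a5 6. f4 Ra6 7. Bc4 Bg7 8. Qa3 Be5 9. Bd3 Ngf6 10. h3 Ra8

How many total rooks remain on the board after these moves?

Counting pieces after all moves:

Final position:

  a b c d e f g h
  ─────────────────
8│♜ · ♝ ♛ ♚ · · ♜│8
7│· ♟ ♟ ♟ ♟ ♟ · ♟│7
6│· · · · · ♞ · ·│6
5│♟ · · ♞ ♝ · ♟ ·│5
4│· · · ♙ ♙ ♙ · ·│4
3│♕ · · ♗ · · · ♙│3
2│♙ ♙ ♙ · · · ♙ ·│2
1│♖ ♘ ♗ · ♔ · ♘ ♖│1
  ─────────────────
  a b c d e f g h


4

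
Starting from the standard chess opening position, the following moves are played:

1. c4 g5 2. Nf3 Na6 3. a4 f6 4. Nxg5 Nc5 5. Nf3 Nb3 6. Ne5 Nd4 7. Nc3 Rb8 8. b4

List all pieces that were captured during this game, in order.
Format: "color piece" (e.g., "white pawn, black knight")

Tracking captures:
  Nxg5: captured black pawn

black pawn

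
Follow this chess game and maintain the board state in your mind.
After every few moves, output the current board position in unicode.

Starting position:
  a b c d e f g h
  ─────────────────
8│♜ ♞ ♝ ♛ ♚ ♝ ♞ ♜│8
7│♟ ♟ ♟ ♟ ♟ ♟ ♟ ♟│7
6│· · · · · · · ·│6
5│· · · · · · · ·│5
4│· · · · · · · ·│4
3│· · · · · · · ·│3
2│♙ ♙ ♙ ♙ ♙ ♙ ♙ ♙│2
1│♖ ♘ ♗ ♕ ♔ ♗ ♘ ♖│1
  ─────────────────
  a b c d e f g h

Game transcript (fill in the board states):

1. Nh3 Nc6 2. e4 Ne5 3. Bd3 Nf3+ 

  a b c d e f g h
  ─────────────────
8│♜ · ♝ ♛ ♚ ♝ ♞ ♜│8
7│♟ ♟ ♟ ♟ ♟ ♟ ♟ ♟│7
6│· · · · · · · ·│6
5│· · · · · · · ·│5
4│· · · · ♙ · · ·│4
3│· · · ♗ · ♞ · ♘│3
2│♙ ♙ ♙ ♙ · ♙ ♙ ♙│2
1│♖ ♘ ♗ ♕ ♔ · · ♖│1
  ─────────────────
  a b c d e f g h

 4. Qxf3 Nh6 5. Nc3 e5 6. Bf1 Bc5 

  a b c d e f g h
  ─────────────────
8│♜ · ♝ ♛ ♚ · · ♜│8
7│♟ ♟ ♟ ♟ · ♟ ♟ ♟│7
6│· · · · · · · ♞│6
5│· · ♝ · ♟ · · ·│5
4│· · · · ♙ · · ·│4
3│· · ♘ · · ♕ · ♘│3
2│♙ ♙ ♙ ♙ · ♙ ♙ ♙│2
1│♖ · ♗ · ♔ ♗ · ♖│1
  ─────────────────
  a b c d e f g h

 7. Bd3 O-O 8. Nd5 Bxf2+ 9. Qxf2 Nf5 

  a b c d e f g h
  ─────────────────
8│♜ · ♝ ♛ · ♜ ♚ ·│8
7│♟ ♟ ♟ ♟ · ♟ ♟ ♟│7
6│· · · · · · · ·│6
5│· · · ♘ ♟ ♞ · ·│5
4│· · · · ♙ · · ·│4
3│· · · ♗ · · · ♘│3
2│♙ ♙ ♙ ♙ · ♕ ♙ ♙│2
1│♖ · ♗ · ♔ · · ♖│1
  ─────────────────
  a b c d e f g h

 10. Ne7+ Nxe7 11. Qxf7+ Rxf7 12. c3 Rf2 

  a b c d e f g h
  ─────────────────
8│♜ · ♝ ♛ · · ♚ ·│8
7│♟ ♟ ♟ ♟ ♞ · ♟ ♟│7
6│· · · · · · · ·│6
5│· · · · ♟ · · ·│5
4│· · · · ♙ · · ·│4
3│· · ♙ ♗ · · · ♘│3
2│♙ ♙ · ♙ · ♜ ♙ ♙│2
1│♖ · ♗ · ♔ · · ♖│1
  ─────────────────
  a b c d e f g h

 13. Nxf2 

  a b c d e f g h
  ─────────────────
8│♜ · ♝ ♛ · · ♚ ·│8
7│♟ ♟ ♟ ♟ ♞ · ♟ ♟│7
6│· · · · · · · ·│6
5│· · · · ♟ · · ·│5
4│· · · · ♙ · · ·│4
3│· · ♙ ♗ · · · ·│3
2│♙ ♙ · ♙ · ♘ ♙ ♙│2
1│♖ · ♗ · ♔ · · ♖│1
  ─────────────────
  a b c d e f g h


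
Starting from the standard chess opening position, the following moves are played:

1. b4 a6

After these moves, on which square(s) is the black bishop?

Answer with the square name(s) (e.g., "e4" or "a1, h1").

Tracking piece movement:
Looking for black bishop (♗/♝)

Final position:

  a b c d e f g h
  ─────────────────
8│♜ ♞ ♝ ♛ ♚ ♝ ♞ ♜│8
7│· ♟ ♟ ♟ ♟ ♟ ♟ ♟│7
6│♟ · · · · · · ·│6
5│· · · · · · · ·│5
4│· ♙ · · · · · ·│4
3│· · · · · · · ·│3
2│♙ · ♙ ♙ ♙ ♙ ♙ ♙│2
1│♖ ♘ ♗ ♕ ♔ ♗ ♘ ♖│1
  ─────────────────
  a b c d e f g h


c8, f8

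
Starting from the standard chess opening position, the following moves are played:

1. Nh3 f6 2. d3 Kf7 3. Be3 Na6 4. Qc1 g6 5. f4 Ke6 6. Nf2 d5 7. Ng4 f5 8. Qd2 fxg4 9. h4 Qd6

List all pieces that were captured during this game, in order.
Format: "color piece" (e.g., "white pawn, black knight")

Tracking captures:
  fxg4: captured white knight

white knight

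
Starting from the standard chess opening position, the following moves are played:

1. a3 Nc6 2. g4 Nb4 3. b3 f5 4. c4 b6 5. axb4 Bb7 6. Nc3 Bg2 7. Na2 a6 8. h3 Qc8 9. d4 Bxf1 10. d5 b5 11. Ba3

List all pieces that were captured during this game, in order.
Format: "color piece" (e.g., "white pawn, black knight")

Tracking captures:
  axb4: captured black knight
  Bxf1: captured white bishop

black knight, white bishop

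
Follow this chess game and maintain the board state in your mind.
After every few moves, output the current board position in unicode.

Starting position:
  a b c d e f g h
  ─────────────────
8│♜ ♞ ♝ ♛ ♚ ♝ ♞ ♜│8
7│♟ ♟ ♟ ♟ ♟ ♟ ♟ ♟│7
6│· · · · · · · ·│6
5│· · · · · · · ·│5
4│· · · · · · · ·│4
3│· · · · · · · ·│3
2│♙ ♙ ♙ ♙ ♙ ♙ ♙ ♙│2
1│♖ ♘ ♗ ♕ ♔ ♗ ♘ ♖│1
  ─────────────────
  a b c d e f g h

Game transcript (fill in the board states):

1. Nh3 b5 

  a b c d e f g h
  ─────────────────
8│♜ ♞ ♝ ♛ ♚ ♝ ♞ ♜│8
7│♟ · ♟ ♟ ♟ ♟ ♟ ♟│7
6│· · · · · · · ·│6
5│· ♟ · · · · · ·│5
4│· · · · · · · ·│4
3│· · · · · · · ♘│3
2│♙ ♙ ♙ ♙ ♙ ♙ ♙ ♙│2
1│♖ ♘ ♗ ♕ ♔ ♗ · ♖│1
  ─────────────────
  a b c d e f g h

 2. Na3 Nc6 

  a b c d e f g h
  ─────────────────
8│♜ · ♝ ♛ ♚ ♝ ♞ ♜│8
7│♟ · ♟ ♟ ♟ ♟ ♟ ♟│7
6│· · ♞ · · · · ·│6
5│· ♟ · · · · · ·│5
4│· · · · · · · ·│4
3│♘ · · · · · · ♘│3
2│♙ ♙ ♙ ♙ ♙ ♙ ♙ ♙│2
1│♖ · ♗ ♕ ♔ ♗ · ♖│1
  ─────────────────
  a b c d e f g h

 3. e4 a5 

  a b c d e f g h
  ─────────────────
8│♜ · ♝ ♛ ♚ ♝ ♞ ♜│8
7│· · ♟ ♟ ♟ ♟ ♟ ♟│7
6│· · ♞ · · · · ·│6
5│♟ ♟ · · · · · ·│5
4│· · · · ♙ · · ·│4
3│♘ · · · · · · ♘│3
2│♙ ♙ ♙ ♙ · ♙ ♙ ♙│2
1│♖ · ♗ ♕ ♔ ♗ · ♖│1
  ─────────────────
  a b c d e f g h

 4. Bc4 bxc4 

  a b c d e f g h
  ─────────────────
8│♜ · ♝ ♛ ♚ ♝ ♞ ♜│8
7│· · ♟ ♟ ♟ ♟ ♟ ♟│7
6│· · ♞ · · · · ·│6
5│♟ · · · · · · ·│5
4│· · ♟ · ♙ · · ·│4
3│♘ · · · · · · ♘│3
2│♙ ♙ ♙ ♙ · ♙ ♙ ♙│2
1│♖ · ♗ ♕ ♔ · · ♖│1
  ─────────────────
  a b c d e f g h

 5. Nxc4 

  a b c d e f g h
  ─────────────────
8│♜ · ♝ ♛ ♚ ♝ ♞ ♜│8
7│· · ♟ ♟ ♟ ♟ ♟ ♟│7
6│· · ♞ · · · · ·│6
5│♟ · · · · · · ·│5
4│· · ♘ · ♙ · · ·│4
3│· · · · · · · ♘│3
2│♙ ♙ ♙ ♙ · ♙ ♙ ♙│2
1│♖ · ♗ ♕ ♔ · · ♖│1
  ─────────────────
  a b c d e f g h
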